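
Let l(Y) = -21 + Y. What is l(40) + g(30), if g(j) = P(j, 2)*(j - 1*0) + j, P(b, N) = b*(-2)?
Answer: -1751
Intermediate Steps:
P(b, N) = -2*b
g(j) = j - 2*j² (g(j) = (-2*j)*(j - 1*0) + j = (-2*j)*(j + 0) + j = (-2*j)*j + j = -2*j² + j = j - 2*j²)
l(40) + g(30) = (-21 + 40) + 30*(1 - 2*30) = 19 + 30*(1 - 60) = 19 + 30*(-59) = 19 - 1770 = -1751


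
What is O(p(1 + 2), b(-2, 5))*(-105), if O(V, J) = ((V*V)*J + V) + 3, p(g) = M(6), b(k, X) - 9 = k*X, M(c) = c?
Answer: 2835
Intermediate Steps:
b(k, X) = 9 + X*k (b(k, X) = 9 + k*X = 9 + X*k)
p(g) = 6
O(V, J) = 3 + V + J*V² (O(V, J) = (V²*J + V) + 3 = (J*V² + V) + 3 = (V + J*V²) + 3 = 3 + V + J*V²)
O(p(1 + 2), b(-2, 5))*(-105) = (3 + 6 + (9 + 5*(-2))*6²)*(-105) = (3 + 6 + (9 - 10)*36)*(-105) = (3 + 6 - 1*36)*(-105) = (3 + 6 - 36)*(-105) = -27*(-105) = 2835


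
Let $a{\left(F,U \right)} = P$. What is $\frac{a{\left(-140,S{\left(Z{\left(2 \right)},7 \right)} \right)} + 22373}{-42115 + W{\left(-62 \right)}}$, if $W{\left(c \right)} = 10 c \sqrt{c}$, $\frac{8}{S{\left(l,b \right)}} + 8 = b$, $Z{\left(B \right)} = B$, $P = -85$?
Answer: $- \frac{26818832}{51357315} + \frac{394816 i \sqrt{62}}{51357315} \approx -0.5222 + 0.060532 i$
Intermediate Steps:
$S{\left(l,b \right)} = \frac{8}{-8 + b}$
$a{\left(F,U \right)} = -85$
$W{\left(c \right)} = 10 c^{\frac{3}{2}}$
$\frac{a{\left(-140,S{\left(Z{\left(2 \right)},7 \right)} \right)} + 22373}{-42115 + W{\left(-62 \right)}} = \frac{-85 + 22373}{-42115 + 10 \left(-62\right)^{\frac{3}{2}}} = \frac{22288}{-42115 + 10 \left(- 62 i \sqrt{62}\right)} = \frac{22288}{-42115 - 620 i \sqrt{62}}$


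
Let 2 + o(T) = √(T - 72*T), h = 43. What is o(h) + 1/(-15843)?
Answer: -31687/15843 + I*√3053 ≈ -2.0001 + 55.254*I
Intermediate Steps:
o(T) = -2 + √71*√(-T) (o(T) = -2 + √(T - 72*T) = -2 + √(-71*T) = -2 + √71*√(-T))
o(h) + 1/(-15843) = (-2 + √71*√(-1*43)) + 1/(-15843) = (-2 + √71*√(-43)) - 1/15843 = (-2 + √71*(I*√43)) - 1/15843 = (-2 + I*√3053) - 1/15843 = -31687/15843 + I*√3053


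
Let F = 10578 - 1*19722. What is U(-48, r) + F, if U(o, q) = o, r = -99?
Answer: -9192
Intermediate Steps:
F = -9144 (F = 10578 - 19722 = -9144)
U(-48, r) + F = -48 - 9144 = -9192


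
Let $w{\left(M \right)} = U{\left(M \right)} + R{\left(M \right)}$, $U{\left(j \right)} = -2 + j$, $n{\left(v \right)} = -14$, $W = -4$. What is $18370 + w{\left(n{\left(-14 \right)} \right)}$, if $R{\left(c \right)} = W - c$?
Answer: $18364$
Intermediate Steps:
$R{\left(c \right)} = -4 - c$
$w{\left(M \right)} = -6$ ($w{\left(M \right)} = \left(-2 + M\right) - \left(4 + M\right) = -6$)
$18370 + w{\left(n{\left(-14 \right)} \right)} = 18370 - 6 = 18364$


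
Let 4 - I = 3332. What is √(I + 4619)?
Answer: √1291 ≈ 35.930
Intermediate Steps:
I = -3328 (I = 4 - 1*3332 = 4 - 3332 = -3328)
√(I + 4619) = √(-3328 + 4619) = √1291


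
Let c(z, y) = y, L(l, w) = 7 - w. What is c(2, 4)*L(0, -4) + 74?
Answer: 118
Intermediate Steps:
c(2, 4)*L(0, -4) + 74 = 4*(7 - 1*(-4)) + 74 = 4*(7 + 4) + 74 = 4*11 + 74 = 44 + 74 = 118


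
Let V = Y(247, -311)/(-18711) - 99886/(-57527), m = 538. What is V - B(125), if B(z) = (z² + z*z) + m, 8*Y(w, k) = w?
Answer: -273714759371489/8611101576 ≈ -31786.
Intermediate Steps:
Y(w, k) = w/8
B(z) = 538 + 2*z² (B(z) = (z² + z*z) + 538 = (z² + z²) + 538 = 2*z² + 538 = 538 + 2*z²)
V = 14937526399/8611101576 (V = ((⅛)*247)/(-18711) - 99886/(-57527) = (247/8)*(-1/18711) - 99886*(-1/57527) = -247/149688 + 99886/57527 = 14937526399/8611101576 ≈ 1.7347)
V - B(125) = 14937526399/8611101576 - (538 + 2*125²) = 14937526399/8611101576 - (538 + 2*15625) = 14937526399/8611101576 - (538 + 31250) = 14937526399/8611101576 - 1*31788 = 14937526399/8611101576 - 31788 = -273714759371489/8611101576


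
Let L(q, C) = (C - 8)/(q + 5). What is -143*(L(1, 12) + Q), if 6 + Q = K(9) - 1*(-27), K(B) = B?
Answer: -13156/3 ≈ -4385.3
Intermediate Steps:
L(q, C) = (-8 + C)/(5 + q)
Q = 30 (Q = -6 + (9 - 1*(-27)) = -6 + (9 + 27) = -6 + 36 = 30)
-143*(L(1, 12) + Q) = -143*((-8 + 12)/(5 + 1) + 30) = -143*(4/6 + 30) = -143*((1/6)*4 + 30) = -143*(2/3 + 30) = -143*92/3 = -13156/3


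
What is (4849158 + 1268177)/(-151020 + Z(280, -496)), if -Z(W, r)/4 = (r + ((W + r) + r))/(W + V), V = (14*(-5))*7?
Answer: -642320175/15859516 ≈ -40.501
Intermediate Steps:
V = -490 (V = -70*7 = -490)
Z(W, r) = -4*(W + 3*r)/(-490 + W) (Z(W, r) = -4*(r + ((W + r) + r))/(W - 490) = -4*(r + (W + 2*r))/(-490 + W) = -4*(W + 3*r)/(-490 + W))
(4849158 + 1268177)/(-151020 + Z(280, -496)) = (4849158 + 1268177)/(-151020 + 4*(-1*280 - 3*(-496))/(-490 + 280)) = 6117335/(-151020 + 4*(-280 + 1488)/(-210)) = 6117335/(-151020 + 4*(-1/210)*1208) = 6117335/(-151020 - 2416/105) = 6117335/(-15859516/105) = 6117335*(-105/15859516) = -642320175/15859516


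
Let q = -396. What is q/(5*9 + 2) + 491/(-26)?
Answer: -33373/1222 ≈ -27.310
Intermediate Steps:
q/(5*9 + 2) + 491/(-26) = -396/(5*9 + 2) + 491/(-26) = -396/(45 + 2) + 491*(-1/26) = -396/47 - 491/26 = -33373/1222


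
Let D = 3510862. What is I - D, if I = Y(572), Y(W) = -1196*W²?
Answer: -394822926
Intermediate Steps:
I = -391312064 (I = -1196*572² = -1196*327184 = -391312064)
I - D = -391312064 - 1*3510862 = -391312064 - 3510862 = -394822926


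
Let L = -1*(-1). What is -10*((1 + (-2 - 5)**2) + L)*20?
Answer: -10200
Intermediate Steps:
L = 1
-10*((1 + (-2 - 5)**2) + L)*20 = -10*((1 + (-2 - 5)**2) + 1)*20 = -10*((1 + (-7)**2) + 1)*20 = -10*((1 + 49) + 1)*20 = -10*(50 + 1)*20 = -10*51*20 = -510*20 = -10200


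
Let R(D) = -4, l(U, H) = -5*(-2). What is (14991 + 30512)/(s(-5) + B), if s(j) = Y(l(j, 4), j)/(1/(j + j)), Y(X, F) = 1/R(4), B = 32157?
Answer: 91006/64319 ≈ 1.4149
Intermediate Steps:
l(U, H) = 10
Y(X, F) = -¼ (Y(X, F) = 1/(-4) = -¼)
s(j) = -j/2
(14991 + 30512)/(s(-5) + B) = (14991 + 30512)/(-½*(-5) + 32157) = 45503/(5/2 + 32157) = 45503/(64319/2) = 45503*(2/64319) = 91006/64319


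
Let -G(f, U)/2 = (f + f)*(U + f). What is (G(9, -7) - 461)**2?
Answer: 284089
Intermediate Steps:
G(f, U) = -4*f*(U + f) (G(f, U) = -2*(f + f)*(U + f) = -2*2*f*(U + f) = -4*f*(U + f))
(G(9, -7) - 461)**2 = (-4*9*(-7 + 9) - 461)**2 = (-4*9*2 - 461)**2 = (-72 - 461)**2 = (-533)**2 = 284089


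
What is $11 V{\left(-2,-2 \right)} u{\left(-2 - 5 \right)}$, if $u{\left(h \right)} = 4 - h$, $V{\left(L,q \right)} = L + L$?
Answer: $-484$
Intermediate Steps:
$V{\left(L,q \right)} = 2 L$
$11 V{\left(-2,-2 \right)} u{\left(-2 - 5 \right)} = 11 \cdot 2 \left(-2\right) \left(4 - \left(-2 - 5\right)\right) = 11 \left(-4\right) \left(4 - -7\right) = - 44 \left(4 + 7\right) = \left(-44\right) 11 = -484$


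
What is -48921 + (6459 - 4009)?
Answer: -46471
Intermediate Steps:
-48921 + (6459 - 4009) = -48921 + 2450 = -46471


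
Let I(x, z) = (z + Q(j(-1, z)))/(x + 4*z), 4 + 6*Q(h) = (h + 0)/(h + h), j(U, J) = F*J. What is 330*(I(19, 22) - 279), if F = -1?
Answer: -19688845/214 ≈ -92004.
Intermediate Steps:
j(U, J) = -J
Q(h) = -7/12 (Q(h) = -⅔ + ((h + 0)/(h + h))/6 = -⅔ + (h/((2*h)))/6 = -⅔ + (h*(1/(2*h)))/6 = -⅔ + (⅙)*(½) = -⅔ + 1/12 = -7/12)
I(x, z) = (-7/12 + z)/(x + 4*z) (I(x, z) = (z - 7/12)/(x + 4*z) = (-7/12 + z)/(x + 4*z))
330*(I(19, 22) - 279) = 330*((-7/12 + 22)/(19 + 4*22) - 279) = 330*((257/12)/(19 + 88) - 279) = 330*((257/12)/107 - 279) = 330*((1/107)*(257/12) - 279) = 330*(257/1284 - 279) = 330*(-357979/1284) = -19688845/214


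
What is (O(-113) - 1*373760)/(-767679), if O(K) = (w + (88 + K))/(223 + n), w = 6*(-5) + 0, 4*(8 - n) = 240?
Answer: 63913015/131273109 ≈ 0.48687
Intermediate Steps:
n = -52 (n = 8 - ¼*240 = 8 - 60 = -52)
w = -30 (w = -30 + 0 = -30)
O(K) = 58/171 + K/171 (O(K) = (-30 + (88 + K))/(223 - 52) = (58 + K)/171 = (58 + K)*(1/171) = 58/171 + K/171)
(O(-113) - 1*373760)/(-767679) = ((58/171 + (1/171)*(-113)) - 1*373760)/(-767679) = ((58/171 - 113/171) - 373760)*(-1/767679) = (-55/171 - 373760)*(-1/767679) = -63913015/171*(-1/767679) = 63913015/131273109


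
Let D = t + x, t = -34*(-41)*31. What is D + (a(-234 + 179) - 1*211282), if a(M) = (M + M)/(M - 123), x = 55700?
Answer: -10000697/89 ≈ -1.1237e+5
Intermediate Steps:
t = 43214 (t = 1394*31 = 43214)
a(M) = 2*M/(-123 + M) (a(M) = (2*M)/(-123 + M) = 2*M/(-123 + M))
D = 98914 (D = 43214 + 55700 = 98914)
D + (a(-234 + 179) - 1*211282) = 98914 + (2*(-234 + 179)/(-123 + (-234 + 179)) - 1*211282) = 98914 + (2*(-55)/(-123 - 55) - 211282) = 98914 + (2*(-55)/(-178) - 211282) = 98914 + (2*(-55)*(-1/178) - 211282) = 98914 + (55/89 - 211282) = 98914 - 18804043/89 = -10000697/89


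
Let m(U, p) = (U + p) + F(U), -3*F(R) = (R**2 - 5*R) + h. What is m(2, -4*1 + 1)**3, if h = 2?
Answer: 1/27 ≈ 0.037037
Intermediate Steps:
F(R) = -2/3 - R**2/3 + 5*R/3 (F(R) = -((R**2 - 5*R) + 2)/3 = -(2 + R**2 - 5*R)/3 = -2/3 - R**2/3 + 5*R/3)
m(U, p) = -2/3 + p - U**2/3 + 8*U/3 (m(U, p) = (U + p) + (-2/3 - U**2/3 + 5*U/3) = -2/3 + p - U**2/3 + 8*U/3)
m(2, -4*1 + 1)**3 = (-2/3 + (-4*1 + 1) - 1/3*2**2 + (8/3)*2)**3 = (-2/3 + (-4 + 1) - 1/3*4 + 16/3)**3 = (-2/3 - 3 - 4/3 + 16/3)**3 = (1/3)**3 = 1/27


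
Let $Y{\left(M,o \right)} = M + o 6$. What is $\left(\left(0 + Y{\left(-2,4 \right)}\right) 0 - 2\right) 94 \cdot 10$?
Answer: $-1880$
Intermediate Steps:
$Y{\left(M,o \right)} = M + 6 o$
$\left(\left(0 + Y{\left(-2,4 \right)}\right) 0 - 2\right) 94 \cdot 10 = \left(\left(0 + \left(-2 + 6 \cdot 4\right)\right) 0 - 2\right) 94 \cdot 10 = \left(\left(0 + \left(-2 + 24\right)\right) 0 - 2\right) 94 \cdot 10 = \left(\left(0 + 22\right) 0 - 2\right) 94 \cdot 10 = \left(22 \cdot 0 - 2\right) 94 \cdot 10 = \left(0 - 2\right) 94 \cdot 10 = \left(-2\right) 94 \cdot 10 = \left(-188\right) 10 = -1880$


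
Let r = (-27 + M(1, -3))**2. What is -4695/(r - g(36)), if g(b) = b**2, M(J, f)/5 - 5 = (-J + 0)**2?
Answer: 1565/429 ≈ 3.6480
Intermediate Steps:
M(J, f) = 25 + 5*J**2 (M(J, f) = 25 + 5*(-J + 0)**2 = 25 + 5*(-J)**2 = 25 + 5*J**2)
r = 9 (r = (-27 + (25 + 5*1**2))**2 = (-27 + (25 + 5*1))**2 = (-27 + (25 + 5))**2 = (-27 + 30)**2 = 3**2 = 9)
-4695/(r - g(36)) = -4695/(9 - 1*36**2) = -4695/(9 - 1*1296) = -4695/(9 - 1296) = -4695/(-1287) = -4695*(-1/1287) = 1565/429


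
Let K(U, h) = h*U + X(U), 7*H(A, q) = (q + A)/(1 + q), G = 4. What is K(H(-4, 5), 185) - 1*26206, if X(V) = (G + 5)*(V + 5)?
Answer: -549284/21 ≈ -26156.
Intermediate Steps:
X(V) = 45 + 9*V (X(V) = (4 + 5)*(V + 5) = 9*(5 + V) = 45 + 9*V)
H(A, q) = (A + q)/(7*(1 + q)) (H(A, q) = ((q + A)/(1 + q))/7 = ((A + q)/(1 + q))/7 = (A + q)/(7*(1 + q)))
K(U, h) = 45 + 9*U + U*h (K(U, h) = h*U + (45 + 9*U) = U*h + (45 + 9*U) = 45 + 9*U + U*h)
K(H(-4, 5), 185) - 1*26206 = (45 + 9*((-4 + 5)/(7*(1 + 5))) + ((-4 + 5)/(7*(1 + 5)))*185) - 1*26206 = (45 + 9*((⅐)*1/6) + ((⅐)*1/6)*185) - 26206 = (45 + 9*((⅐)*(⅙)*1) + ((⅐)*(⅙)*1)*185) - 26206 = (45 + 9*(1/42) + (1/42)*185) - 26206 = (45 + 3/14 + 185/42) - 26206 = 1042/21 - 26206 = -549284/21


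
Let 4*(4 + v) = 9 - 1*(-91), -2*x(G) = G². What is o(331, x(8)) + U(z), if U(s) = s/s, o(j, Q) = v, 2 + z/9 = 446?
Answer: 22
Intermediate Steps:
z = 3996 (z = -18 + 9*446 = -18 + 4014 = 3996)
x(G) = -G²/2
v = 21 (v = -4 + (9 - 1*(-91))/4 = -4 + (9 + 91)/4 = -4 + (¼)*100 = -4 + 25 = 21)
o(j, Q) = 21
U(s) = 1
o(331, x(8)) + U(z) = 21 + 1 = 22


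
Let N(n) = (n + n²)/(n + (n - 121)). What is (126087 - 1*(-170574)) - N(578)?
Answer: 102236491/345 ≈ 2.9634e+5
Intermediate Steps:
N(n) = (n + n²)/(-121 + 2*n) (N(n) = (n + n²)/(n + (-121 + n)) = (n + n²)/(-121 + 2*n))
(126087 - 1*(-170574)) - N(578) = (126087 - 1*(-170574)) - 578*(1 + 578)/(-121 + 2*578) = (126087 + 170574) - 578*579/(-121 + 1156) = 296661 - 578*579/1035 = 296661 - 1*111554/345 = 296661 - 111554/345 = 102236491/345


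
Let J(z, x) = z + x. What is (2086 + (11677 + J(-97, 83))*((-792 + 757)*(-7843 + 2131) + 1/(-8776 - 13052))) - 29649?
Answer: 475654436879/204 ≈ 2.3316e+9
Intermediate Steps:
J(z, x) = x + z
(2086 + (11677 + J(-97, 83))*((-792 + 757)*(-7843 + 2131) + 1/(-8776 - 13052))) - 29649 = (2086 + (11677 + (83 - 97))*((-792 + 757)*(-7843 + 2131) + 1/(-8776 - 13052))) - 29649 = (2086 + (11677 - 14)*(-35*(-5712) + 1/(-21828))) - 29649 = (2086 + 11663*(199920 - 1/21828)) - 29649 = (2086 + 11663*(4363853759/21828)) - 29649 = (2086 + 475660059731/204) - 29649 = 475660485275/204 - 29649 = 475654436879/204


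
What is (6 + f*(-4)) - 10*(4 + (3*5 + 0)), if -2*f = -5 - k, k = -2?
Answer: -190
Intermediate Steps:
f = 3/2 (f = -(-5 - 1*(-2))/2 = -(-5 + 2)/2 = -½*(-3) = 3/2 ≈ 1.5000)
(6 + f*(-4)) - 10*(4 + (3*5 + 0)) = (6 + (3/2)*(-4)) - 10*(4 + (3*5 + 0)) = (6 - 6) - 10*(4 + (15 + 0)) = 0 - 10*(4 + 15) = 0 - 10*19 = 0 - 190 = -190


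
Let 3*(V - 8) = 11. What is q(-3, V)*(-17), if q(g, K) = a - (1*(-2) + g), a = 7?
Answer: -204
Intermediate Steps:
V = 35/3 (V = 8 + (⅓)*11 = 8 + 11/3 = 35/3 ≈ 11.667)
q(g, K) = 9 - g (q(g, K) = 7 - (1*(-2) + g) = 7 - (-2 + g) = 7 + (2 - g) = 9 - g)
q(-3, V)*(-17) = (9 - 1*(-3))*(-17) = (9 + 3)*(-17) = 12*(-17) = -204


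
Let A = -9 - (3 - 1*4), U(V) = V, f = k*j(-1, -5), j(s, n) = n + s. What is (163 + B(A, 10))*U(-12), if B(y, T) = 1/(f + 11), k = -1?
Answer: -33264/17 ≈ -1956.7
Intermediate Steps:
f = 6 (f = -(-5 - 1) = -1*(-6) = 6)
A = -8 (A = -9 - (3 - 4) = -9 - 1*(-1) = -9 + 1 = -8)
B(y, T) = 1/17 (B(y, T) = 1/(6 + 11) = 1/17)
(163 + B(A, 10))*U(-12) = (163 + 1/17)*(-12) = (2772/17)*(-12) = -33264/17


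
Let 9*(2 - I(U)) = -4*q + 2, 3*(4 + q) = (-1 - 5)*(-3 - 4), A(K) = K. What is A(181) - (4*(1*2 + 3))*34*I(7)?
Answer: -36451/9 ≈ -4050.1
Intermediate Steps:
q = 10 (q = -4 + ((-1 - 5)*(-3 - 4))/3 = -4 + (-6*(-7))/3 = -4 + (⅓)*42 = -4 + 14 = 10)
I(U) = 56/9 (I(U) = 2 - (-4*10 + 2)/9 = 2 - (-40 + 2)/9 = 2 - ⅑*(-38) = 2 + 38/9 = 56/9)
A(181) - (4*(1*2 + 3))*34*I(7) = 181 - (4*(1*2 + 3))*34*56/9 = 181 - (4*(2 + 3))*34*56/9 = 181 - (4*5)*34*56/9 = 181 - 20*34*56/9 = 181 - 680*56/9 = 181 - 1*38080/9 = 181 - 38080/9 = -36451/9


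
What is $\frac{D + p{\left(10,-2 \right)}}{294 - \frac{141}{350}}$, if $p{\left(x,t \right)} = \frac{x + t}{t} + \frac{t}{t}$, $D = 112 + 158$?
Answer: $\frac{31150}{34253} \approx 0.90941$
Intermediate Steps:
$D = 270$
$p{\left(x,t \right)} = 1 + \frac{t + x}{t}$ ($p{\left(x,t \right)} = \frac{t + x}{t} + 1 = 1 + \frac{t + x}{t}$)
$\frac{D + p{\left(10,-2 \right)}}{294 - \frac{141}{350}} = \frac{270 + \left(2 + \frac{10}{-2}\right)}{294 - \frac{141}{350}} = \frac{270 + \left(2 + 10 \left(- \frac{1}{2}\right)\right)}{294 - \frac{141}{350}} = \frac{270 + \left(2 - 5\right)}{294 - \frac{141}{350}} = \frac{270 - 3}{\frac{102759}{350}} = 267 \cdot \frac{350}{102759} = \frac{31150}{34253}$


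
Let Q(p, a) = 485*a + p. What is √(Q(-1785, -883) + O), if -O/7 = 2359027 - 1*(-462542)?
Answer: I*√20181023 ≈ 4492.3*I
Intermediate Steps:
Q(p, a) = p + 485*a
O = -19750983 (O = -7*(2359027 - 1*(-462542)) = -7*(2359027 + 462542) = -7*2821569 = -19750983)
√(Q(-1785, -883) + O) = √((-1785 + 485*(-883)) - 19750983) = √((-1785 - 428255) - 19750983) = √(-430040 - 19750983) = √(-20181023) = I*√20181023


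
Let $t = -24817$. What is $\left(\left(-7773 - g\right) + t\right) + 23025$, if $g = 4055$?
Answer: $-13620$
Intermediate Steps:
$\left(\left(-7773 - g\right) + t\right) + 23025 = \left(\left(-7773 - 4055\right) - 24817\right) + 23025 = \left(-11828 - 24817\right) + 23025 = -36645 + 23025 = -13620$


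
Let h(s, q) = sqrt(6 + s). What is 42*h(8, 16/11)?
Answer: 42*sqrt(14) ≈ 157.15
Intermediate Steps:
42*h(8, 16/11) = 42*sqrt(6 + 8) = 42*sqrt(14)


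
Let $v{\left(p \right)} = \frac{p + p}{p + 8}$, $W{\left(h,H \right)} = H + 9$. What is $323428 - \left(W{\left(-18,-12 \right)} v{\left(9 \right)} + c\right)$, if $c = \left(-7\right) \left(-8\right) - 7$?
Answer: $\frac{5497497}{17} \approx 3.2338 \cdot 10^{5}$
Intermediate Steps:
$W{\left(h,H \right)} = 9 + H$
$v{\left(p \right)} = \frac{2 p}{8 + p}$
$c = 49$ ($c = 56 - 7 = 49$)
$323428 - \left(W{\left(-18,-12 \right)} v{\left(9 \right)} + c\right) = 323428 - \left(\left(9 - 12\right) 2 \cdot 9 \frac{1}{8 + 9} + 49\right) = 323428 - \left(- 3 \cdot 2 \cdot 9 \cdot \frac{1}{17} + 49\right) = 323428 - \left(\left(-3\right) \frac{18}{17} + 49\right) = 323428 - \left(- \frac{54}{17} + 49\right) = 323428 - \frac{779}{17} = \frac{5497497}{17}$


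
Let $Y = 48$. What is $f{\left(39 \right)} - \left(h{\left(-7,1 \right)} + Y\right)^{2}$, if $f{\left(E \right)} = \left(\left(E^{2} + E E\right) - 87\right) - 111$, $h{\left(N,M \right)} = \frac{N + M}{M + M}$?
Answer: $819$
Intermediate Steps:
$h{\left(N,M \right)} = \frac{M + N}{2 M}$
$f{\left(E \right)} = -198 + 2 E^{2}$ ($f{\left(E \right)} = \left(\left(E^{2} + E^{2}\right) - 87\right) - 111 = \left(2 E^{2} - 87\right) - 111 = \left(-87 + 2 E^{2}\right) - 111 = -198 + 2 E^{2}$)
$f{\left(39 \right)} - \left(h{\left(-7,1 \right)} + Y\right)^{2} = \left(-198 + 2 \cdot 39^{2}\right) - \left(\frac{1 - 7}{2 \cdot 1} + 48\right)^{2} = \left(-198 + 2 \cdot 1521\right) - \left(\frac{1}{2} \cdot 1 \left(-6\right) + 48\right)^{2} = \left(-198 + 3042\right) - \left(-3 + 48\right)^{2} = 2844 - 45^{2} = 2844 - 2025 = 819$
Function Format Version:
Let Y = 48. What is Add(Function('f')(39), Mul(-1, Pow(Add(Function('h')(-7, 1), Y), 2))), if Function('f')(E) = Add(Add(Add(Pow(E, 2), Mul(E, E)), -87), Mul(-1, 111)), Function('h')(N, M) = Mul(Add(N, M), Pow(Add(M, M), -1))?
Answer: 819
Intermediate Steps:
Function('h')(N, M) = Mul(Rational(1, 2), Pow(M, -1), Add(M, N)) (Function('h')(N, M) = Mul(Add(M, N), Pow(Mul(2, M), -1)) = Mul(Add(M, N), Mul(Rational(1, 2), Pow(M, -1))) = Mul(Rational(1, 2), Pow(M, -1), Add(M, N)))
Function('f')(E) = Add(-198, Mul(2, Pow(E, 2))) (Function('f')(E) = Add(Add(Add(Pow(E, 2), Pow(E, 2)), -87), -111) = Add(Add(Mul(2, Pow(E, 2)), -87), -111) = Add(Add(-87, Mul(2, Pow(E, 2))), -111) = Add(-198, Mul(2, Pow(E, 2))))
Add(Function('f')(39), Mul(-1, Pow(Add(Function('h')(-7, 1), Y), 2))) = Add(Add(-198, Mul(2, Pow(39, 2))), Mul(-1, Pow(Add(Mul(Rational(1, 2), Pow(1, -1), Add(1, -7)), 48), 2))) = Add(Add(-198, Mul(2, 1521)), Mul(-1, Pow(Add(Mul(Rational(1, 2), 1, -6), 48), 2))) = Add(Add(-198, 3042), Mul(-1, Pow(Add(-3, 48), 2))) = Add(2844, Mul(-1, Pow(45, 2))) = Add(2844, Mul(-1, 2025)) = Add(2844, -2025) = 819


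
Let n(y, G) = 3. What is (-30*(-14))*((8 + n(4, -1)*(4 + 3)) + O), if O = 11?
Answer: 16800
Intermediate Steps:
(-30*(-14))*((8 + n(4, -1)*(4 + 3)) + O) = (-30*(-14))*((8 + 3*(4 + 3)) + 11) = 420*((8 + 3*7) + 11) = 420*((8 + 21) + 11) = 420*(29 + 11) = 420*40 = 16800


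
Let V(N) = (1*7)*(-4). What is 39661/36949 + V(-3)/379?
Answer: 13996947/14003671 ≈ 0.99952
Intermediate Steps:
V(N) = -28 (V(N) = 7*(-4) = -28)
39661/36949 + V(-3)/379 = 39661/36949 - 28/379 = 13996947/14003671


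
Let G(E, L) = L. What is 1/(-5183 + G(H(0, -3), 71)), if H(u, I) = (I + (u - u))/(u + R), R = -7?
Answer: -1/5112 ≈ -0.00019562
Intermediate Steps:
H(u, I) = I/(-7 + u) (H(u, I) = (I + (u - u))/(u - 7) = (I + 0)/(-7 + u) = I/(-7 + u))
1/(-5183 + G(H(0, -3), 71)) = 1/(-5183 + 71) = 1/(-5112) = -1/5112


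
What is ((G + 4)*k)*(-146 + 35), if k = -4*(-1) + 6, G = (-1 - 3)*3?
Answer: 8880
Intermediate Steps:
G = -12 (G = -4*3 = -12)
k = 10 (k = 4 + 6 = 10)
((G + 4)*k)*(-146 + 35) = ((-12 + 4)*10)*(-146 + 35) = -8*10*(-111) = -80*(-111) = 8880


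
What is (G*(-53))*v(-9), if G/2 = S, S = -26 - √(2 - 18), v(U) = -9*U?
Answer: 223236 + 34344*I ≈ 2.2324e+5 + 34344.0*I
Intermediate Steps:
S = -26 - 4*I (S = -26 - √(-16) = -26 - 4*I ≈ -26.0 - 4.0*I)
G = -52 - 8*I (G = 2*(-26 - 4*I) = -52 - 8*I ≈ -52.0 - 8.0*I)
(G*(-53))*v(-9) = ((-52 - 8*I)*(-53))*(-9*(-9)) = (2756 + 424*I)*81 = 223236 + 34344*I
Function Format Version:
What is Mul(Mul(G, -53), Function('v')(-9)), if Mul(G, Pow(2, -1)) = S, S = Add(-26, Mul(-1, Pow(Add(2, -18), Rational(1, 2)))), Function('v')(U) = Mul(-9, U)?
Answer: Add(223236, Mul(34344, I)) ≈ Add(2.2324e+5, Mul(34344., I))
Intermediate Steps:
S = Add(-26, Mul(-4, I)) (S = Add(-26, Mul(-1, Pow(-16, Rational(1, 2)))) = Add(-26, Mul(-1, Mul(4, I))) = Add(-26, Mul(-4, I)) ≈ Add(-26.000, Mul(-4.0000, I)))
G = Add(-52, Mul(-8, I)) (G = Mul(2, Add(-26, Mul(-4, I))) = Add(-52, Mul(-8, I)) ≈ Add(-52.000, Mul(-8.0000, I)))
Mul(Mul(G, -53), Function('v')(-9)) = Mul(Mul(Add(-52, Mul(-8, I)), -53), Mul(-9, -9)) = Mul(Add(2756, Mul(424, I)), 81) = Add(223236, Mul(34344, I))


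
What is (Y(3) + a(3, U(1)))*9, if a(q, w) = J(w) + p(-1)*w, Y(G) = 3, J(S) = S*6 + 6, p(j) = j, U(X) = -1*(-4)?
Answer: 261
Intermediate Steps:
U(X) = 4
J(S) = 6 + 6*S (J(S) = 6*S + 6 = 6 + 6*S)
a(q, w) = 6 + 5*w (a(q, w) = (6 + 6*w) - w = 6 + 5*w)
(Y(3) + a(3, U(1)))*9 = (3 + (6 + 5*4))*9 = (3 + (6 + 20))*9 = (3 + 26)*9 = 29*9 = 261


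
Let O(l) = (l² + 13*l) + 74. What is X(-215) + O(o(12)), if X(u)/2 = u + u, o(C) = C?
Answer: -486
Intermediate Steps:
X(u) = 4*u (X(u) = 2*(u + u) = 2*(2*u) = 4*u)
O(l) = 74 + l² + 13*l
X(-215) + O(o(12)) = 4*(-215) + (74 + 12² + 13*12) = -860 + (74 + 144 + 156) = -860 + 374 = -486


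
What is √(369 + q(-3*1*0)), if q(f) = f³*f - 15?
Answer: √354 ≈ 18.815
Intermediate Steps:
q(f) = -15 + f⁴ (q(f) = f⁴ - 15 = -15 + f⁴)
√(369 + q(-3*1*0)) = √(369 + (-15 + (-3*1*0)⁴)) = √(369 + (-15 + (-3*0)⁴)) = √(369 + (-15 + 0⁴)) = √(369 + (-15 + 0)) = √(369 - 15) = √354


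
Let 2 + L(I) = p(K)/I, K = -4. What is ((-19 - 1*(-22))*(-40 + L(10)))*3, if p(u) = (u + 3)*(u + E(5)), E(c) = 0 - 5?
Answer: -3699/10 ≈ -369.90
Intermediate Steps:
E(c) = -5
p(u) = (-5 + u)*(3 + u) (p(u) = (u + 3)*(u - 5) = (3 + u)*(-5 + u) = (-5 + u)*(3 + u))
L(I) = -2 + 9/I (L(I) = -2 + (-15 + (-4)² - 2*(-4))/I = -2 + (-15 + 16 + 8)/I = -2 + 9/I)
((-19 - 1*(-22))*(-40 + L(10)))*3 = ((-19 - 1*(-22))*(-40 + (-2 + 9/10)))*3 = ((-19 + 22)*(-40 + (-2 + 9*(⅒))))*3 = (3*(-40 + (-2 + 9/10)))*3 = (3*(-40 - 11/10))*3 = (3*(-411/10))*3 = -1233/10*3 = -3699/10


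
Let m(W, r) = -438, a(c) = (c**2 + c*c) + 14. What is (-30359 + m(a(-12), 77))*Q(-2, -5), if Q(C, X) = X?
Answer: 153985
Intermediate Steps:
a(c) = 14 + 2*c**2 (a(c) = (c**2 + c**2) + 14 = 2*c**2 + 14 = 14 + 2*c**2)
(-30359 + m(a(-12), 77))*Q(-2, -5) = (-30359 - 438)*(-5) = -30797*(-5) = 153985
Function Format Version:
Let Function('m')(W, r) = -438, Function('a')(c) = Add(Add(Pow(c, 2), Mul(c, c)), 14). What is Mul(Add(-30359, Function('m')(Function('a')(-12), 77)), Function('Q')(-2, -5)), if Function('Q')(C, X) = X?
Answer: 153985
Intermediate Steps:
Function('a')(c) = Add(14, Mul(2, Pow(c, 2))) (Function('a')(c) = Add(Add(Pow(c, 2), Pow(c, 2)), 14) = Add(Mul(2, Pow(c, 2)), 14) = Add(14, Mul(2, Pow(c, 2))))
Mul(Add(-30359, Function('m')(Function('a')(-12), 77)), Function('Q')(-2, -5)) = Mul(Add(-30359, -438), -5) = Mul(-30797, -5) = 153985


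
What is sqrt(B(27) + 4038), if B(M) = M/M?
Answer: sqrt(4039) ≈ 63.553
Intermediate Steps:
B(M) = 1
sqrt(B(27) + 4038) = sqrt(1 + 4038) = sqrt(4039)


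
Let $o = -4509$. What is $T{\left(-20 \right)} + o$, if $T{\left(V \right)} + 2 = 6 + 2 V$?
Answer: $-4545$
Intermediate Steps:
$T{\left(V \right)} = 4 + 2 V$ ($T{\left(V \right)} = -2 + \left(6 + 2 V\right) = 4 + 2 V$)
$T{\left(-20 \right)} + o = \left(4 + 2 \left(-20\right)\right) - 4509 = \left(4 - 40\right) - 4509 = -36 - 4509 = -4545$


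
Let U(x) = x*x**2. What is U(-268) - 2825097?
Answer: -22073929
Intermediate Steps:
U(x) = x**3
U(-268) - 2825097 = (-268)**3 - 2825097 = -19248832 - 2825097 = -22073929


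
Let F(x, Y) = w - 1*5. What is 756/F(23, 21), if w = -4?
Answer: -84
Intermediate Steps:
F(x, Y) = -9 (F(x, Y) = -4 - 1*5 = -4 - 5 = -9)
756/F(23, 21) = 756/(-9) = 756*(-⅑) = -84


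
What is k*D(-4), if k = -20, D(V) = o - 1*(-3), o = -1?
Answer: -40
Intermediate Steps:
D(V) = 2 (D(V) = -1 - 1*(-3) = -1 + 3 = 2)
k*D(-4) = -20*2 = -40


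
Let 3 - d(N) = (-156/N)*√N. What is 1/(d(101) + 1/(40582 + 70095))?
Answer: -231973679504/17935411723945 + 477726534831*√101/71741646895780 ≈ 0.053988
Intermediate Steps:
d(N) = 3 + 156/√N (d(N) = 3 - (-156/N)*√N = 3 - (-156)/√N = 3 + 156/√N)
1/(d(101) + 1/(40582 + 70095)) = 1/((3 + 156/√101) + 1/(40582 + 70095)) = 1/((3 + 156*(√101/101)) + 1/110677) = 1/((3 + 156*√101/101) + 1/110677) = 1/(332032/110677 + 156*√101/101)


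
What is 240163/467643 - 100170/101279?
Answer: -2047302803/4305674127 ≈ -0.47549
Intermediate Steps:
240163/467643 - 100170/101279 = 240163*(1/467643) - 100170*1/101279 = 21833/42513 - 100170/101279 = -2047302803/4305674127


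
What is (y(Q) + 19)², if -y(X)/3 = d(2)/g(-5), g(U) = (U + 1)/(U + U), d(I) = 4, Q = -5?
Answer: 121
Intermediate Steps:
g(U) = (1 + U)/(2*U) (g(U) = (1 + U)/((2*U)) = (1 + U)*(1/(2*U)) = (1 + U)/(2*U))
y(X) = -30 (y(X) = -12/((½)*(1 - 5)/(-5)) = -12/((½)*(-⅕)*(-4)) = -12/⅖ = -12*5/2 = -3*10 = -30)
(y(Q) + 19)² = (-30 + 19)² = (-11)² = 121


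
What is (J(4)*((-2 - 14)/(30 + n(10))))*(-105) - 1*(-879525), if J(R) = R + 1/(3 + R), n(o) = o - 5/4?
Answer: 27270843/31 ≈ 8.7971e+5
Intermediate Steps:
n(o) = -5/4 + o (n(o) = o - 5*1/4 = o - 5/4 = -5/4 + o)
(J(4)*((-2 - 14)/(30 + n(10))))*(-105) - 1*(-879525) = (((1 + 4**2 + 3*4)/(3 + 4))*((-2 - 14)/(30 + (-5/4 + 10))))*(-105) - 1*(-879525) = (((1 + 16 + 12)/7)*(-16/(30 + 35/4)))*(-105) + 879525 = (((1/7)*29)*(-16/155/4))*(-105) + 879525 = (29*(-16*4/155)/7)*(-105) + 879525 = ((29/7)*(-64/155))*(-105) + 879525 = -1856/1085*(-105) + 879525 = 5568/31 + 879525 = 27270843/31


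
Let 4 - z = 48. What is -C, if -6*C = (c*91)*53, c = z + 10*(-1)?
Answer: -43407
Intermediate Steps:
z = -44 (z = 4 - 1*48 = 4 - 48 = -44)
c = -54 (c = -44 + 10*(-1) = -44 - 10 = -54)
C = 43407 (C = -(-54*91)*53/6 = -(-819)*53 = -⅙*(-260442) = 43407)
-C = -1*43407 = -43407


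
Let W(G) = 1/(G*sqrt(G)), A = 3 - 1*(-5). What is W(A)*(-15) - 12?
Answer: -12 - 15*sqrt(2)/32 ≈ -12.663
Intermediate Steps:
A = 8 (A = 3 + 5 = 8)
W(G) = G**(-3/2) (W(G) = 1/(G**(3/2)) = G**(-3/2))
W(A)*(-15) - 12 = -15/8**(3/2) - 12 = (sqrt(2)/32)*(-15) - 12 = -15*sqrt(2)/32 - 12 = -12 - 15*sqrt(2)/32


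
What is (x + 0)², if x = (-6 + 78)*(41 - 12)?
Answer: 4359744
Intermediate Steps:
x = 2088 (x = 72*29 = 2088)
(x + 0)² = (2088 + 0)² = 2088² = 4359744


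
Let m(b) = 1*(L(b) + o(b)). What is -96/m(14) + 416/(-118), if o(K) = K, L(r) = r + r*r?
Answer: -1633/413 ≈ -3.9540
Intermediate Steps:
L(r) = r + r**2
m(b) = b + b*(1 + b) (m(b) = 1*(b*(1 + b) + b) = 1*(b + b*(1 + b)) = b + b*(1 + b))
-96/m(14) + 416/(-118) = -96*1/(14*(2 + 14)) + 416/(-118) = -96/(14*16) + 416*(-1/118) = -96/224 - 208/59 = -96*1/224 - 208/59 = -3/7 - 208/59 = -1633/413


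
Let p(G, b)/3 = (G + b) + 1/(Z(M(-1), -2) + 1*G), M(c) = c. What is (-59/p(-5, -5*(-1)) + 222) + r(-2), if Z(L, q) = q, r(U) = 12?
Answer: 1115/3 ≈ 371.67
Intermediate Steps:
p(G, b) = 3*G + 3*b + 3/(-2 + G) (p(G, b) = 3*((G + b) + 1/(-2 + 1*G)) = 3*((G + b) + 1/(-2 + G)) = 3*(G + b + 1/(-2 + G)) = 3*G + 3*b + 3/(-2 + G))
(-59/p(-5, -5*(-1)) + 222) + r(-2) = (-59*(-2 - 5)/(3*(1 + (-5)² - 2*(-5) - (-10)*(-1) - (-25)*(-1))) + 222) + 12 = (-59*(-7/(3*(1 + 25 + 10 - 2*5 - 5*5))) + 222) + 12 = (-59*(-7/(3*(1 + 25 + 10 - 10 - 25))) + 222) + 12 = (-59/(3*(-⅐)*1) + 222) + 12 = (-59/(-3/7) + 222) + 12 = (-59*(-7/3) + 222) + 12 = (413/3 + 222) + 12 = 1079/3 + 12 = 1115/3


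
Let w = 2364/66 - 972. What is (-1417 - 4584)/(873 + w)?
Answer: 66011/695 ≈ 94.980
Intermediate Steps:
w = -10298/11 (w = 2364*(1/66) - 972 = 394/11 - 972 = -10298/11 ≈ -936.18)
(-1417 - 4584)/(873 + w) = (-1417 - 4584)/(873 - 10298/11) = -6001/(-695/11) = -6001*(-11/695) = 66011/695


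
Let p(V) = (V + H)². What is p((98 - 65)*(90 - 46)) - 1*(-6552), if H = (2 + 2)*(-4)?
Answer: 2068648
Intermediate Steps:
H = -16 (H = 4*(-4) = -16)
p(V) = (-16 + V)² (p(V) = (V - 16)² = (-16 + V)²)
p((98 - 65)*(90 - 46)) - 1*(-6552) = (-16 + (98 - 65)*(90 - 46))² - 1*(-6552) = (-16 + 33*44)² + 6552 = (-16 + 1452)² + 6552 = 1436² + 6552 = 2062096 + 6552 = 2068648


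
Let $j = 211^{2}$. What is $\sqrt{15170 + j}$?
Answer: $\sqrt{59691} \approx 244.32$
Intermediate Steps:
$j = 44521$
$\sqrt{15170 + j} = \sqrt{15170 + 44521} = \sqrt{59691}$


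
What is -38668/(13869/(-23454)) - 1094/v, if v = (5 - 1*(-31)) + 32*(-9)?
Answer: 12697712735/194166 ≈ 65396.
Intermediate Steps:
v = -252 (v = (5 + 31) - 288 = 36 - 288 = -252)
-38668/(13869/(-23454)) - 1094/v = -38668/(13869/(-23454)) - 1094/(-252) = -38668/(13869*(-1/23454)) - 1094*(-1/252) = -38668/(-1541/2606) + 547/126 = -38668*(-2606/1541) + 547/126 = 100768808/1541 + 547/126 = 12697712735/194166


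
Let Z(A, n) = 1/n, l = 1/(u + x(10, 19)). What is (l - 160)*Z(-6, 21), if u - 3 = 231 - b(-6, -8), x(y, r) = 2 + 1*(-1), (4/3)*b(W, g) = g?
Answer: -12853/1687 ≈ -7.6189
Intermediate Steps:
b(W, g) = 3*g/4
x(y, r) = 1 (x(y, r) = 2 - 1 = 1)
u = 240 (u = 3 + (231 - 3*(-8)/4) = 3 + (231 - 1*(-6)) = 3 + (231 + 6) = 3 + 237 = 240)
l = 1/241 (l = 1/(240 + 1) = 1/241 ≈ 0.0041494)
(l - 160)*Z(-6, 21) = (1/241 - 160)/21 = -38559/241*1/21 = -12853/1687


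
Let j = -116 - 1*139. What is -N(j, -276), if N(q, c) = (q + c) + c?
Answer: 807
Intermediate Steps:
j = -255 (j = -116 - 139 = -255)
N(q, c) = q + 2*c (N(q, c) = (c + q) + c = q + 2*c)
-N(j, -276) = -(-255 + 2*(-276)) = -(-255 - 552) = -1*(-807) = 807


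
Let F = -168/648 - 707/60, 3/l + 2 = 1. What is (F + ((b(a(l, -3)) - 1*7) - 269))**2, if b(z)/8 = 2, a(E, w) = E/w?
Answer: 21580491409/291600 ≈ 74007.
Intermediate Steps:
l = -3 (l = 3/(-2 + 1) = 3/(-1) = 3*(-1) = -3)
b(z) = 16 (b(z) = 8*2 = 16)
F = -6503/540 (F = -168*1/648 - 707*1/60 = -7/27 - 707/60 = -6503/540 ≈ -12.043)
(F + ((b(a(l, -3)) - 1*7) - 269))**2 = (-6503/540 + ((16 - 1*7) - 269))**2 = (-6503/540 + ((16 - 7) - 269))**2 = (-6503/540 + (9 - 269))**2 = (-6503/540 - 260)**2 = (-146903/540)**2 = 21580491409/291600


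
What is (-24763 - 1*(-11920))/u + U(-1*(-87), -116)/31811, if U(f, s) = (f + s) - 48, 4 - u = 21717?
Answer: 406876772/690712243 ≈ 0.58907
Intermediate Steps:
u = -21713 (u = 4 - 1*21717 = 4 - 21717 = -21713)
U(f, s) = -48 + f + s
(-24763 - 1*(-11920))/u + U(-1*(-87), -116)/31811 = (-24763 - 1*(-11920))/(-21713) + (-48 - 1*(-87) - 116)/31811 = (-24763 + 11920)*(-1/21713) + (-48 + 87 - 116)*(1/31811) = -12843*(-1/21713) - 77*1/31811 = 12843/21713 - 77/31811 = 406876772/690712243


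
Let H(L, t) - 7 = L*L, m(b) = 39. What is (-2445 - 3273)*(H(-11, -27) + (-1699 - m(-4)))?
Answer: 9205980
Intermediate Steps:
H(L, t) = 7 + L² (H(L, t) = 7 + L*L = 7 + L²)
(-2445 - 3273)*(H(-11, -27) + (-1699 - m(-4))) = (-2445 - 3273)*((7 + (-11)²) + (-1699 - 1*39)) = -5718*((7 + 121) + (-1699 - 39)) = -5718*(128 - 1738) = -5718*(-1610) = 9205980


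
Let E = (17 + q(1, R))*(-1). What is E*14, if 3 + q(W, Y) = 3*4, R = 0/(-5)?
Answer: -364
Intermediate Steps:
R = 0 (R = 0*(-⅕) = 0)
q(W, Y) = 9 (q(W, Y) = -3 + 3*4 = -3 + 12 = 9)
E = -26 (E = (17 + 9)*(-1) = 26*(-1) = -26)
E*14 = -26*14 = -364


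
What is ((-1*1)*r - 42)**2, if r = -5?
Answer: 1369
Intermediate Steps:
((-1*1)*r - 42)**2 = (-1*1*(-5) - 42)**2 = (-1*(-5) - 42)**2 = (5 - 42)**2 = (-37)**2 = 1369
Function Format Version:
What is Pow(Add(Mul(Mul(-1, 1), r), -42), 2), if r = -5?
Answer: 1369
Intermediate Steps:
Pow(Add(Mul(Mul(-1, 1), r), -42), 2) = Pow(Add(Mul(Mul(-1, 1), -5), -42), 2) = Pow(Add(Mul(-1, -5), -42), 2) = Pow(Add(5, -42), 2) = Pow(-37, 2) = 1369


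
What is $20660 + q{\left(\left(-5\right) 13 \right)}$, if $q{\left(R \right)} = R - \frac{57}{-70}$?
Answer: $\frac{1441707}{70} \approx 20596.0$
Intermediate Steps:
$q{\left(R \right)} = \frac{57}{70} + R$ ($q{\left(R \right)} = R - 57 \left(- \frac{1}{70}\right) = R - - \frac{57}{70} = R + \frac{57}{70} = \frac{57}{70} + R$)
$20660 + q{\left(\left(-5\right) 13 \right)} = 20660 + \left(\frac{57}{70} - 65\right) = 20660 - \frac{4493}{70} = \frac{1441707}{70}$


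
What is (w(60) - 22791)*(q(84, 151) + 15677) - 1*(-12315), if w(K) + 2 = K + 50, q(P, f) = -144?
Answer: -352322724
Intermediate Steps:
w(K) = 48 + K (w(K) = -2 + (K + 50) = -2 + (50 + K) = 48 + K)
(w(60) - 22791)*(q(84, 151) + 15677) - 1*(-12315) = ((48 + 60) - 22791)*(-144 + 15677) - 1*(-12315) = (108 - 22791)*15533 + 12315 = -22683*15533 + 12315 = -352335039 + 12315 = -352322724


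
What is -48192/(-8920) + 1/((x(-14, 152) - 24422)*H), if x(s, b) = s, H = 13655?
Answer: 402009928961/74409208340 ≈ 5.4027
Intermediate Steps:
-48192/(-8920) + 1/((x(-14, 152) - 24422)*H) = -48192/(-8920) + 1/(-14 - 24422*13655) = -48192*(-1/8920) + (1/13655)/(-24436) = 6024/1115 - 1/24436*1/13655 = 6024/1115 - 1/333673580 = 402009928961/74409208340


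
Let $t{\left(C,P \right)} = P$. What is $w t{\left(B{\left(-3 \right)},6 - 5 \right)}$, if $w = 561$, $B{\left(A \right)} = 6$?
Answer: $561$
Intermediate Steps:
$w t{\left(B{\left(-3 \right)},6 - 5 \right)} = 561 \left(6 - 5\right) = 561 \cdot 1 = 561$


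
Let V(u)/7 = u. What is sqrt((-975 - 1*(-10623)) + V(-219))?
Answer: sqrt(8115) ≈ 90.083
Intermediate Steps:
V(u) = 7*u
sqrt((-975 - 1*(-10623)) + V(-219)) = sqrt((-975 - 1*(-10623)) + 7*(-219)) = sqrt((-975 + 10623) - 1533) = sqrt(9648 - 1533) = sqrt(8115)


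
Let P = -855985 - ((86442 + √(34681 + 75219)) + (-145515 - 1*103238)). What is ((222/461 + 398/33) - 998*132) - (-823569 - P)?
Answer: -27816329/15213 - 10*√1099 ≈ -2160.0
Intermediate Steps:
P = -693674 - 10*√1099 (P = -855985 - ((86442 + √109900) + (-145515 - 103238)) = -855985 - ((86442 + 10*√1099) - 248753) = -855985 - (-162311 + 10*√1099) = -855985 + (162311 - 10*√1099) = -693674 - 10*√1099 ≈ -6.9401e+5)
((222/461 + 398/33) - 998*132) - (-823569 - P) = ((222/461 + 398/33) - 998*132) - (-823569 - (-693674 - 10*√1099)) = ((222*(1/461) + 398*(1/33)) - 131736) - (-823569 + (693674 + 10*√1099)) = ((222/461 + 398/33) - 131736) - (-129895 + 10*√1099) = (190804/15213 - 131736) + (129895 - 10*√1099) = -2003908964/15213 + (129895 - 10*√1099) = -27816329/15213 - 10*√1099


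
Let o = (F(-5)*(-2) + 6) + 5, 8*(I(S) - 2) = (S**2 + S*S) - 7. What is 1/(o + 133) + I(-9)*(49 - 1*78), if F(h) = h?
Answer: -381839/616 ≈ -619.87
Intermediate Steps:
I(S) = 9/8 + S**2/4 (I(S) = 2 + ((S**2 + S*S) - 7)/8 = 2 + ((S**2 + S**2) - 7)/8 = 2 + (2*S**2 - 7)/8 = 2 + (-7 + 2*S**2)/8 = 2 + (-7/8 + S**2/4) = 9/8 + S**2/4)
o = 21 (o = (-5*(-2) + 6) + 5 = (10 + 6) + 5 = 16 + 5 = 21)
1/(o + 133) + I(-9)*(49 - 1*78) = 1/(21 + 133) + (9/8 + (1/4)*(-9)**2)*(49 - 1*78) = 1/154 + (9/8 + (1/4)*81)*(49 - 78) = 1/154 + (9/8 + 81/4)*(-29) = 1/154 + (171/8)*(-29) = 1/154 - 4959/8 = -381839/616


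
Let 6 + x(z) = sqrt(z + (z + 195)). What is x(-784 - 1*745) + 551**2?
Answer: 303595 + I*sqrt(2863) ≈ 3.036e+5 + 53.507*I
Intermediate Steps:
x(z) = -6 + sqrt(195 + 2*z) (x(z) = -6 + sqrt(z + (z + 195)) = -6 + sqrt(z + (195 + z)) = -6 + sqrt(195 + 2*z))
x(-784 - 1*745) + 551**2 = (-6 + sqrt(195 + 2*(-784 - 1*745))) + 551**2 = (-6 + sqrt(195 + 2*(-784 - 745))) + 303601 = (-6 + sqrt(195 + 2*(-1529))) + 303601 = (-6 + sqrt(195 - 3058)) + 303601 = (-6 + sqrt(-2863)) + 303601 = (-6 + I*sqrt(2863)) + 303601 = 303595 + I*sqrt(2863)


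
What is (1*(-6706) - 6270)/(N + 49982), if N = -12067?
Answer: -12976/37915 ≈ -0.34224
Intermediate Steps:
(1*(-6706) - 6270)/(N + 49982) = (1*(-6706) - 6270)/(-12067 + 49982) = (-6706 - 6270)/37915 = -12976*1/37915 = -12976/37915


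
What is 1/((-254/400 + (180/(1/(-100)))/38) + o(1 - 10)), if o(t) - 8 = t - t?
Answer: -3800/1772013 ≈ -0.0021445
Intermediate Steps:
o(t) = 8 (o(t) = 8 + (t - t) = 8 + 0 = 8)
1/((-254/400 + (180/(1/(-100)))/38) + o(1 - 10)) = 1/((-254/400 + (180/(1/(-100)))/38) + 8) = 1/((-254*1/400 + (180/(-1/100))*(1/38)) + 8) = 1/((-127/200 + (180*(-100))*(1/38)) + 8) = 1/((-127/200 - 18000*1/38) + 8) = 1/((-127/200 - 9000/19) + 8) = 1/(-1802413/3800 + 8) = 1/(-1772013/3800) = -3800/1772013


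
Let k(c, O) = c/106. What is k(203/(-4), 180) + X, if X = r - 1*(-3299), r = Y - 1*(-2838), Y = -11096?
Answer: -2102819/424 ≈ -4959.5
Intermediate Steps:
r = -8258 (r = -11096 - 1*(-2838) = -11096 + 2838 = -8258)
k(c, O) = c/106 (k(c, O) = c*(1/106) = c/106)
X = -4959 (X = -8258 - 1*(-3299) = -8258 + 3299 = -4959)
k(203/(-4), 180) + X = (203/(-4))/106 - 4959 = (203*(-¼))/106 - 4959 = (1/106)*(-203/4) - 4959 = -203/424 - 4959 = -2102819/424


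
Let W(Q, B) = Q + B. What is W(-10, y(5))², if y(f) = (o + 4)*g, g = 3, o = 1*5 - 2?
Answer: 121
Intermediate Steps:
o = 3 (o = 5 - 2 = 3)
y(f) = 21 (y(f) = (3 + 4)*3 = 7*3 = 21)
W(Q, B) = B + Q
W(-10, y(5))² = (21 - 10)² = 11² = 121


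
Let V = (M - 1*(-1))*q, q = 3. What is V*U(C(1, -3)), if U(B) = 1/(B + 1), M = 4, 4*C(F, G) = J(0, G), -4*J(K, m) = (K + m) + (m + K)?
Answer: 120/11 ≈ 10.909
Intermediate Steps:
J(K, m) = -K/2 - m/2 (J(K, m) = -((K + m) + (m + K))/4 = -((K + m) + (K + m))/4 = -(2*K + 2*m)/4 = -K/2 - m/2)
C(F, G) = -G/8 (C(F, G) = (-½*0 - G/2)/4 = (0 - G/2)/4 = (-G/2)/4 = -G/8)
U(B) = 1/(1 + B)
V = 15 (V = (4 - 1*(-1))*3 = (4 + 1)*3 = 5*3 = 15)
V*U(C(1, -3)) = 15/(1 - ⅛*(-3)) = 15/(1 + 3/8) = 15/(11/8) = 15*(8/11) = 120/11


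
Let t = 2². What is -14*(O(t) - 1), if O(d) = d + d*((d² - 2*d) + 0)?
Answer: -490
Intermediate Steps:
t = 4
O(d) = d + d*(d² - 2*d)
-14*(O(t) - 1) = -14*(4*(1 + 4² - 2*4) - 1) = -14*(4*(1 + 16 - 8) - 1) = -14*(4*9 - 1) = -14*(36 - 1) = -14*35 = -490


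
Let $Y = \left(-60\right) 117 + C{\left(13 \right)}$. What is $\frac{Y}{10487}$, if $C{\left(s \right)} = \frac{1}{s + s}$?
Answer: $- \frac{182519}{272662} \approx -0.6694$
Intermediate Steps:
$C{\left(s \right)} = \frac{1}{2 s}$
$Y = - \frac{182519}{26}$ ($Y = \left(-60\right) 117 + \frac{1}{2 \cdot 13} = -7020 + \frac{1}{2} \cdot \frac{1}{13} = -7020 + \frac{1}{26} = - \frac{182519}{26} \approx -7020.0$)
$\frac{Y}{10487} = - \frac{182519}{26 \cdot 10487} = \left(- \frac{182519}{26}\right) \frac{1}{10487} = - \frac{182519}{272662}$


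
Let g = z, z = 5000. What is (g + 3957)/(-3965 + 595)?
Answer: -8957/3370 ≈ -2.6579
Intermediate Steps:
g = 5000
(g + 3957)/(-3965 + 595) = (5000 + 3957)/(-3965 + 595) = 8957/(-3370) = 8957*(-1/3370) = -8957/3370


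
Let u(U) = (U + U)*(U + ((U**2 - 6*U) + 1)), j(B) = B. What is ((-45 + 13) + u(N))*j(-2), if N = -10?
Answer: 6104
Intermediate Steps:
u(U) = 2*U*(1 + U**2 - 5*U) (u(U) = (2*U)*(U + (1 + U**2 - 6*U)) = (2*U)*(1 + U**2 - 5*U) = 2*U*(1 + U**2 - 5*U))
((-45 + 13) + u(N))*j(-2) = ((-45 + 13) + 2*(-10)*(1 + (-10)**2 - 5*(-10)))*(-2) = (-32 + 2*(-10)*(1 + 100 + 50))*(-2) = (-32 + 2*(-10)*151)*(-2) = (-32 - 3020)*(-2) = -3052*(-2) = 6104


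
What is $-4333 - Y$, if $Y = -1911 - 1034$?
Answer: $-1388$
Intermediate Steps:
$Y = -2945$
$-4333 - Y = -4333 - -2945 = -4333 + 2945 = -1388$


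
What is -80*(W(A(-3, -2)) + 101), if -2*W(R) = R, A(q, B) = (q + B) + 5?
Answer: -8080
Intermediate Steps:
A(q, B) = 5 + B + q (A(q, B) = (B + q) + 5 = 5 + B + q)
W(R) = -R/2
-80*(W(A(-3, -2)) + 101) = -80*(-(5 - 2 - 3)/2 + 101) = -80*(-½*0 + 101) = -80*(0 + 101) = -80*101 = -8080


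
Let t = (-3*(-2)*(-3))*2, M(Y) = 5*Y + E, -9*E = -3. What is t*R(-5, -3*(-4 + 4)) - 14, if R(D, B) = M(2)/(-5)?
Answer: 302/5 ≈ 60.400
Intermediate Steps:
E = 1/3 (E = -1/9*(-3) = 1/3 ≈ 0.33333)
M(Y) = 1/3 + 5*Y (M(Y) = 5*Y + 1/3 = 1/3 + 5*Y)
t = -36 (t = (6*(-3))*2 = -18*2 = -36)
R(D, B) = -31/15 (R(D, B) = (1/3 + 5*2)/(-5) = (1/3 + 10)*(-1/5) = (31/3)*(-1/5) = -31/15)
t*R(-5, -3*(-4 + 4)) - 14 = -36*(-31/15) - 14 = 372/5 - 14 = 302/5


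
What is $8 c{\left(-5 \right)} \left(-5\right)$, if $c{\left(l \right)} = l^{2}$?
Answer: $-1000$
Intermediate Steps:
$8 c{\left(-5 \right)} \left(-5\right) = 8 \left(-5\right)^{2} \left(-5\right) = 8 \cdot 25 \left(-5\right) = 200 \left(-5\right) = -1000$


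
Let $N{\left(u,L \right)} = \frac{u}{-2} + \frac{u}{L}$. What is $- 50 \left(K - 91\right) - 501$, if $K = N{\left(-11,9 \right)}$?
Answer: $\frac{34516}{9} \approx 3835.1$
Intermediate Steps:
$N{\left(u,L \right)} = - \frac{u}{2} + \frac{u}{L}$ ($N{\left(u,L \right)} = u \left(- \frac{1}{2}\right) + \frac{u}{L} = - \frac{u}{2} + \frac{u}{L}$)
$K = \frac{77}{18}$ ($K = \left(- \frac{1}{2}\right) \left(-11\right) - \frac{11}{9} = \frac{11}{2} - \frac{11}{9} = \frac{77}{18} \approx 4.2778$)
$- 50 \left(K - 91\right) - 501 = - 50 \left(\frac{77}{18} - 91\right) - 501 = \left(-50\right) \left(- \frac{1561}{18}\right) - 501 = \frac{39025}{9} - 501 = \frac{34516}{9}$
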